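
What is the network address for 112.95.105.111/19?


IP:   01110000.01011111.01101001.01101111
Mask: 11111111.11111111.11100000.00000000
AND operation:
Net:  01110000.01011111.01100000.00000000
Network: 112.95.96.0/19


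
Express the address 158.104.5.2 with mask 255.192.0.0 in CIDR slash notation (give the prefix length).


Binary: 11111111.11000000.00000000.00000000
Count leading 1s
Prefix: /10


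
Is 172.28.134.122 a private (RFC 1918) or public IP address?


RFC 1918 private ranges:
  10.0.0.0/8 (10.0.0.0 - 10.255.255.255)
  172.16.0.0/12 (172.16.0.0 - 172.31.255.255)
  192.168.0.0/16 (192.168.0.0 - 192.168.255.255)
Private (in 172.16.0.0/12)


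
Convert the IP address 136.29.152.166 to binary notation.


136 = 10001000
29 = 00011101
152 = 10011000
166 = 10100110
Binary: 10001000.00011101.10011000.10100110


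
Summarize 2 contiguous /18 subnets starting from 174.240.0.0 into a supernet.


Original prefix: /18
Number of subnets: 2 = 2^1
New prefix = 18 - 1 = 17
Supernet: 174.240.0.0/17


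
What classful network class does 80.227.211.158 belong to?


First octet: 80
Binary: 01010000
0xxxxxxx -> Class A (1-126)
Class A, default mask 255.0.0.0 (/8)


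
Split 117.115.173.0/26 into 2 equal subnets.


New prefix = 26 + 1 = 27
Each subnet has 32 addresses
  117.115.173.0/27
  117.115.173.32/27
Subnets: 117.115.173.0/27, 117.115.173.32/27


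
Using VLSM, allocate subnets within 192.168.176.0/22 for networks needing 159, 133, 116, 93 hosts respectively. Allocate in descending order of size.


159 hosts -> /24 (254 usable): 192.168.176.0/24
133 hosts -> /24 (254 usable): 192.168.177.0/24
116 hosts -> /25 (126 usable): 192.168.178.0/25
93 hosts -> /25 (126 usable): 192.168.178.128/25
Allocation: 192.168.176.0/24 (159 hosts, 254 usable); 192.168.177.0/24 (133 hosts, 254 usable); 192.168.178.0/25 (116 hosts, 126 usable); 192.168.178.128/25 (93 hosts, 126 usable)


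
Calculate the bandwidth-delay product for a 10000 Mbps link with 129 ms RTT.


BDP = bandwidth * RTT
= 10000 Mbps * 129 ms
= 10000 * 1e6 * 129 / 1000 bits
= 1290000000 bits
= 161250000 bytes
= 157470.7031 KB
BDP = 1290000000 bits (161250000 bytes)


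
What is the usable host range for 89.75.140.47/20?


Network: 89.75.128.0
Broadcast: 89.75.143.255
First usable = network + 1
Last usable = broadcast - 1
Range: 89.75.128.1 to 89.75.143.254


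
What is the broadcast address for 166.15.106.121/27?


Network: 166.15.106.96/27
Host bits = 5
Set all host bits to 1:
Broadcast: 166.15.106.127


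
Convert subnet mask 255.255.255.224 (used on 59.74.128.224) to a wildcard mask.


Subnet mask: 255.255.255.224
Wildcard = 255.255.255.255 - subnet mask
255 - 255 = 0
255 - 255 = 0
255 - 255 = 0
255 - 224 = 31
Wildcard: 0.0.0.31


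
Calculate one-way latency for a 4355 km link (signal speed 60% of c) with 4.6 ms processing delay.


Speed = 0.6 * 3e5 km/s = 180000 km/s
Propagation delay = 4355 / 180000 = 0.0242 s = 24.1944 ms
Processing delay = 4.6 ms
Total one-way latency = 28.7944 ms


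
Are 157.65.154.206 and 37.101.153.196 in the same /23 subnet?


Mask: 255.255.254.0
157.65.154.206 AND mask = 157.65.154.0
37.101.153.196 AND mask = 37.101.152.0
No, different subnets (157.65.154.0 vs 37.101.152.0)


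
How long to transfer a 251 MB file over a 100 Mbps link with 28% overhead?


Effective throughput = 100 * (1 - 28/100) = 72 Mbps
File size in Mb = 251 * 8 = 2008 Mb
Time = 2008 / 72
Time = 27.8889 seconds


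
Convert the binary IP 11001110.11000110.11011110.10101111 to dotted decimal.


11001110 = 206
11000110 = 198
11011110 = 222
10101111 = 175
IP: 206.198.222.175


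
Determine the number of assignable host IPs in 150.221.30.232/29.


Host bits = 32 - 29 = 3
Total addresses = 2^3 = 8
Usable = total - 2 (network and broadcast)
Usable hosts: 6


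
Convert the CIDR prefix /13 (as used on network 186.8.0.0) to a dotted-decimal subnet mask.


/13 means 13 network bits, 19 host bits
Binary: 11111111111110000000000000000000
Mask: 255.248.0.0


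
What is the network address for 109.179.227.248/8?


IP:   01101101.10110011.11100011.11111000
Mask: 11111111.00000000.00000000.00000000
AND operation:
Net:  01101101.00000000.00000000.00000000
Network: 109.0.0.0/8


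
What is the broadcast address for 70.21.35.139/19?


Network: 70.21.32.0/19
Host bits = 13
Set all host bits to 1:
Broadcast: 70.21.63.255


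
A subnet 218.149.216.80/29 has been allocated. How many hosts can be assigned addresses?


Host bits = 32 - 29 = 3
Total addresses = 2^3 = 8
Usable = total - 2 (network and broadcast)
Usable hosts: 6


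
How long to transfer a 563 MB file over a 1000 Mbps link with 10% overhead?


Effective throughput = 1000 * (1 - 10/100) = 900 Mbps
File size in Mb = 563 * 8 = 4504 Mb
Time = 4504 / 900
Time = 5.0044 seconds


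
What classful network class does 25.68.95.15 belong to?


First octet: 25
Binary: 00011001
0xxxxxxx -> Class A (1-126)
Class A, default mask 255.0.0.0 (/8)


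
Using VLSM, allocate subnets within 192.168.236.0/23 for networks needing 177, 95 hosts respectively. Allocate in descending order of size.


177 hosts -> /24 (254 usable): 192.168.236.0/24
95 hosts -> /25 (126 usable): 192.168.237.0/25
Allocation: 192.168.236.0/24 (177 hosts, 254 usable); 192.168.237.0/25 (95 hosts, 126 usable)


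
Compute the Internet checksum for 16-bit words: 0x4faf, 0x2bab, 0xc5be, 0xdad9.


Sum all words (with carry folding):
+ 0x4faf = 0x4faf
+ 0x2bab = 0x7b5a
+ 0xc5be = 0x4119
+ 0xdad9 = 0x1bf3
One's complement: ~0x1bf3
Checksum = 0xe40c


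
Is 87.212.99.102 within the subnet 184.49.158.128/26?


Subnet network: 184.49.158.128
Test IP AND mask: 87.212.99.64
No, 87.212.99.102 is not in 184.49.158.128/26


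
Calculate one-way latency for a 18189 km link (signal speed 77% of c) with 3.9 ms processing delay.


Speed = 0.77 * 3e5 km/s = 231000 km/s
Propagation delay = 18189 / 231000 = 0.0787 s = 78.7403 ms
Processing delay = 3.9 ms
Total one-way latency = 82.6403 ms


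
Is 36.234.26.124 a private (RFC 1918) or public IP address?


RFC 1918 private ranges:
  10.0.0.0/8 (10.0.0.0 - 10.255.255.255)
  172.16.0.0/12 (172.16.0.0 - 172.31.255.255)
  192.168.0.0/16 (192.168.0.0 - 192.168.255.255)
Public (not in any RFC 1918 range)


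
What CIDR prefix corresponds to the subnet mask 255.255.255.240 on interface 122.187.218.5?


Binary: 11111111.11111111.11111111.11110000
Count leading 1s
Prefix: /28


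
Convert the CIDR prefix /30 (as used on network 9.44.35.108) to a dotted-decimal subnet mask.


/30 means 30 network bits, 2 host bits
Binary: 11111111111111111111111111111100
Mask: 255.255.255.252


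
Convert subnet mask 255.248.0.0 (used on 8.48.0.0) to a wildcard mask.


Subnet mask: 255.248.0.0
Wildcard = 255.255.255.255 - subnet mask
255 - 255 = 0
255 - 248 = 7
255 - 0 = 255
255 - 0 = 255
Wildcard: 0.7.255.255


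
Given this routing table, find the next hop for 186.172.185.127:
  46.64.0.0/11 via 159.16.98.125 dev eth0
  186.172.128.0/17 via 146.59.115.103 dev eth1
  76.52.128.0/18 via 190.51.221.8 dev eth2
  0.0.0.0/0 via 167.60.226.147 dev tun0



Longest prefix match for 186.172.185.127:
  /11 46.64.0.0: no
  /17 186.172.128.0: MATCH
  /18 76.52.128.0: no
  /0 0.0.0.0: MATCH
Selected: next-hop 146.59.115.103 via eth1 (matched /17)


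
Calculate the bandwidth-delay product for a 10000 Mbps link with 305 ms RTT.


BDP = bandwidth * RTT
= 10000 Mbps * 305 ms
= 10000 * 1e6 * 305 / 1000 bits
= 3050000000 bits
= 381250000 bytes
= 372314.4531 KB
BDP = 3050000000 bits (381250000 bytes)


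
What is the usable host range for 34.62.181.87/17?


Network: 34.62.128.0
Broadcast: 34.62.255.255
First usable = network + 1
Last usable = broadcast - 1
Range: 34.62.128.1 to 34.62.255.254


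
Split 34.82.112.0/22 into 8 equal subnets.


New prefix = 22 + 3 = 25
Each subnet has 128 addresses
  34.82.112.0/25
  34.82.112.128/25
  34.82.113.0/25
  34.82.113.128/25
  34.82.114.0/25
  34.82.114.128/25
  34.82.115.0/25
  34.82.115.128/25
Subnets: 34.82.112.0/25, 34.82.112.128/25, 34.82.113.0/25, 34.82.113.128/25, 34.82.114.0/25, 34.82.114.128/25, 34.82.115.0/25, 34.82.115.128/25


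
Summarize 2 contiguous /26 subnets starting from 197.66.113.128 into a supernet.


Original prefix: /26
Number of subnets: 2 = 2^1
New prefix = 26 - 1 = 25
Supernet: 197.66.113.128/25


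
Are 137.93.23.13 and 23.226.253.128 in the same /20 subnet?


Mask: 255.255.240.0
137.93.23.13 AND mask = 137.93.16.0
23.226.253.128 AND mask = 23.226.240.0
No, different subnets (137.93.16.0 vs 23.226.240.0)


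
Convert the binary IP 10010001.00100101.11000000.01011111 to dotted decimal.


10010001 = 145
00100101 = 37
11000000 = 192
01011111 = 95
IP: 145.37.192.95


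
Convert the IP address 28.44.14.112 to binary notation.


28 = 00011100
44 = 00101100
14 = 00001110
112 = 01110000
Binary: 00011100.00101100.00001110.01110000


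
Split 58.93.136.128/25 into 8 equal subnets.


New prefix = 25 + 3 = 28
Each subnet has 16 addresses
  58.93.136.128/28
  58.93.136.144/28
  58.93.136.160/28
  58.93.136.176/28
  58.93.136.192/28
  58.93.136.208/28
  58.93.136.224/28
  58.93.136.240/28
Subnets: 58.93.136.128/28, 58.93.136.144/28, 58.93.136.160/28, 58.93.136.176/28, 58.93.136.192/28, 58.93.136.208/28, 58.93.136.224/28, 58.93.136.240/28


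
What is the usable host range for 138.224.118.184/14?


Network: 138.224.0.0
Broadcast: 138.227.255.255
First usable = network + 1
Last usable = broadcast - 1
Range: 138.224.0.1 to 138.227.255.254


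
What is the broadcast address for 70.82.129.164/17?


Network: 70.82.128.0/17
Host bits = 15
Set all host bits to 1:
Broadcast: 70.82.255.255


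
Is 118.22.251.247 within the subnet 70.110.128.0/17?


Subnet network: 70.110.128.0
Test IP AND mask: 118.22.128.0
No, 118.22.251.247 is not in 70.110.128.0/17


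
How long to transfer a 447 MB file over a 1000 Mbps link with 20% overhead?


Effective throughput = 1000 * (1 - 20/100) = 800 Mbps
File size in Mb = 447 * 8 = 3576 Mb
Time = 3576 / 800
Time = 4.47 seconds


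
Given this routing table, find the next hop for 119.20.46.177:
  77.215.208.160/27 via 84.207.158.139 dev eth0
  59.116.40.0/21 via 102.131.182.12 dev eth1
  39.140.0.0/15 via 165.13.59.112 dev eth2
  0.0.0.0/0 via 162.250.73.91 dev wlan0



Longest prefix match for 119.20.46.177:
  /27 77.215.208.160: no
  /21 59.116.40.0: no
  /15 39.140.0.0: no
  /0 0.0.0.0: MATCH
Selected: next-hop 162.250.73.91 via wlan0 (matched /0)


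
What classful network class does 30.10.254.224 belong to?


First octet: 30
Binary: 00011110
0xxxxxxx -> Class A (1-126)
Class A, default mask 255.0.0.0 (/8)


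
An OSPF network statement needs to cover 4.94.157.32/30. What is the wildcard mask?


Subnet mask: 255.255.255.252
Wildcard = 255.255.255.255 - subnet mask
255 - 255 = 0
255 - 255 = 0
255 - 255 = 0
255 - 252 = 3
Wildcard: 0.0.0.3


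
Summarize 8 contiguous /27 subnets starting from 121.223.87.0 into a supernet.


Original prefix: /27
Number of subnets: 8 = 2^3
New prefix = 27 - 3 = 24
Supernet: 121.223.87.0/24


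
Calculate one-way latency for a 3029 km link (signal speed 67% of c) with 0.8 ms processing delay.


Speed = 0.67 * 3e5 km/s = 201000 km/s
Propagation delay = 3029 / 201000 = 0.0151 s = 15.0697 ms
Processing delay = 0.8 ms
Total one-way latency = 15.8697 ms


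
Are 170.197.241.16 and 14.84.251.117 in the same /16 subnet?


Mask: 255.255.0.0
170.197.241.16 AND mask = 170.197.0.0
14.84.251.117 AND mask = 14.84.0.0
No, different subnets (170.197.0.0 vs 14.84.0.0)


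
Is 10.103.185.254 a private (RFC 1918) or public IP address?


RFC 1918 private ranges:
  10.0.0.0/8 (10.0.0.0 - 10.255.255.255)
  172.16.0.0/12 (172.16.0.0 - 172.31.255.255)
  192.168.0.0/16 (192.168.0.0 - 192.168.255.255)
Private (in 10.0.0.0/8)


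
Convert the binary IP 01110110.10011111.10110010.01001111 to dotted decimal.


01110110 = 118
10011111 = 159
10110010 = 178
01001111 = 79
IP: 118.159.178.79


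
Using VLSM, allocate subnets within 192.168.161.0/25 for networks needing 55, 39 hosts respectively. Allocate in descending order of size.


55 hosts -> /26 (62 usable): 192.168.161.0/26
39 hosts -> /26 (62 usable): 192.168.161.64/26
Allocation: 192.168.161.0/26 (55 hosts, 62 usable); 192.168.161.64/26 (39 hosts, 62 usable)


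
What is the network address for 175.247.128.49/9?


IP:   10101111.11110111.10000000.00110001
Mask: 11111111.10000000.00000000.00000000
AND operation:
Net:  10101111.10000000.00000000.00000000
Network: 175.128.0.0/9


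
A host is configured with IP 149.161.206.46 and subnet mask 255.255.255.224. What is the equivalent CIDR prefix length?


Binary: 11111111.11111111.11111111.11100000
Count leading 1s
Prefix: /27


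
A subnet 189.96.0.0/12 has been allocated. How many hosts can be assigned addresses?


Host bits = 32 - 12 = 20
Total addresses = 2^20 = 1048576
Usable = total - 2 (network and broadcast)
Usable hosts: 1048574


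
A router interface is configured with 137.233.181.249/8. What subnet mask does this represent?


/8 means 8 network bits, 24 host bits
Binary: 11111111000000000000000000000000
Mask: 255.0.0.0


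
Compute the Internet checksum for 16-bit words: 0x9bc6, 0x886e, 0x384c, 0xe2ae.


Sum all words (with carry folding):
+ 0x9bc6 = 0x9bc6
+ 0x886e = 0x2435
+ 0x384c = 0x5c81
+ 0xe2ae = 0x3f30
One's complement: ~0x3f30
Checksum = 0xc0cf


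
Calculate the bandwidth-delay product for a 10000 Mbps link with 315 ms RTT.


BDP = bandwidth * RTT
= 10000 Mbps * 315 ms
= 10000 * 1e6 * 315 / 1000 bits
= 3150000000 bits
= 393750000 bytes
= 384521.4844 KB
BDP = 3150000000 bits (393750000 bytes)


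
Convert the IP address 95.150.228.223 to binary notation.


95 = 01011111
150 = 10010110
228 = 11100100
223 = 11011111
Binary: 01011111.10010110.11100100.11011111


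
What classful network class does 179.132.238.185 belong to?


First octet: 179
Binary: 10110011
10xxxxxx -> Class B (128-191)
Class B, default mask 255.255.0.0 (/16)


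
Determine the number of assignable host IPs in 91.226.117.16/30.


Host bits = 32 - 30 = 2
Total addresses = 2^2 = 4
Usable = total - 2 (network and broadcast)
Usable hosts: 2


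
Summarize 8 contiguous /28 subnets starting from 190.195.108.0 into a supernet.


Original prefix: /28
Number of subnets: 8 = 2^3
New prefix = 28 - 3 = 25
Supernet: 190.195.108.0/25


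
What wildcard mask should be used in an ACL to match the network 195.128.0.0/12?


Subnet mask: 255.240.0.0
Wildcard = 255.255.255.255 - subnet mask
255 - 255 = 0
255 - 240 = 15
255 - 0 = 255
255 - 0 = 255
Wildcard: 0.15.255.255


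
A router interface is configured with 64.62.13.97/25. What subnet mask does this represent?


/25 means 25 network bits, 7 host bits
Binary: 11111111111111111111111110000000
Mask: 255.255.255.128


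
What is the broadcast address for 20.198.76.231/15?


Network: 20.198.0.0/15
Host bits = 17
Set all host bits to 1:
Broadcast: 20.199.255.255


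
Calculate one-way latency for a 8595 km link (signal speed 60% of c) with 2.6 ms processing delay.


Speed = 0.6 * 3e5 km/s = 180000 km/s
Propagation delay = 8595 / 180000 = 0.0478 s = 47.75 ms
Processing delay = 2.6 ms
Total one-way latency = 50.35 ms


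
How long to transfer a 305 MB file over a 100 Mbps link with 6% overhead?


Effective throughput = 100 * (1 - 6/100) = 94 Mbps
File size in Mb = 305 * 8 = 2440 Mb
Time = 2440 / 94
Time = 25.9574 seconds


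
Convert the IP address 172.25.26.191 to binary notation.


172 = 10101100
25 = 00011001
26 = 00011010
191 = 10111111
Binary: 10101100.00011001.00011010.10111111


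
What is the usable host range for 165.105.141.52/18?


Network: 165.105.128.0
Broadcast: 165.105.191.255
First usable = network + 1
Last usable = broadcast - 1
Range: 165.105.128.1 to 165.105.191.254


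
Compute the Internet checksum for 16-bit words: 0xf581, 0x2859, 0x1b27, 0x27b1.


Sum all words (with carry folding):
+ 0xf581 = 0xf581
+ 0x2859 = 0x1ddb
+ 0x1b27 = 0x3902
+ 0x27b1 = 0x60b3
One's complement: ~0x60b3
Checksum = 0x9f4c


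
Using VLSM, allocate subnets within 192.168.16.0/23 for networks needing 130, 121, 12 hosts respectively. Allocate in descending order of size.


130 hosts -> /24 (254 usable): 192.168.16.0/24
121 hosts -> /25 (126 usable): 192.168.17.0/25
12 hosts -> /28 (14 usable): 192.168.17.128/28
Allocation: 192.168.16.0/24 (130 hosts, 254 usable); 192.168.17.0/25 (121 hosts, 126 usable); 192.168.17.128/28 (12 hosts, 14 usable)


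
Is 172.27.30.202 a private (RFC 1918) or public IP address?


RFC 1918 private ranges:
  10.0.0.0/8 (10.0.0.0 - 10.255.255.255)
  172.16.0.0/12 (172.16.0.0 - 172.31.255.255)
  192.168.0.0/16 (192.168.0.0 - 192.168.255.255)
Private (in 172.16.0.0/12)


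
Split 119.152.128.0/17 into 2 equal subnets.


New prefix = 17 + 1 = 18
Each subnet has 16384 addresses
  119.152.128.0/18
  119.152.192.0/18
Subnets: 119.152.128.0/18, 119.152.192.0/18


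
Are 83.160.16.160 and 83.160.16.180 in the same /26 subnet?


Mask: 255.255.255.192
83.160.16.160 AND mask = 83.160.16.128
83.160.16.180 AND mask = 83.160.16.128
Yes, same subnet (83.160.16.128)


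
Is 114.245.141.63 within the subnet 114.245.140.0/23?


Subnet network: 114.245.140.0
Test IP AND mask: 114.245.140.0
Yes, 114.245.141.63 is in 114.245.140.0/23


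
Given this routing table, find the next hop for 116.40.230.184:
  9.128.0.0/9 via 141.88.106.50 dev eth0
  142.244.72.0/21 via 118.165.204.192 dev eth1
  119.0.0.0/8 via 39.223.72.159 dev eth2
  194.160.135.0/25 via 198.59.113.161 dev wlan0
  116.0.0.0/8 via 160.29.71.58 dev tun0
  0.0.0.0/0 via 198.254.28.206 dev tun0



Longest prefix match for 116.40.230.184:
  /9 9.128.0.0: no
  /21 142.244.72.0: no
  /8 119.0.0.0: no
  /25 194.160.135.0: no
  /8 116.0.0.0: MATCH
  /0 0.0.0.0: MATCH
Selected: next-hop 160.29.71.58 via tun0 (matched /8)


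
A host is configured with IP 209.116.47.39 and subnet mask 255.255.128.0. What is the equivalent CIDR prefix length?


Binary: 11111111.11111111.10000000.00000000
Count leading 1s
Prefix: /17


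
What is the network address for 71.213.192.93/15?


IP:   01000111.11010101.11000000.01011101
Mask: 11111111.11111110.00000000.00000000
AND operation:
Net:  01000111.11010100.00000000.00000000
Network: 71.212.0.0/15


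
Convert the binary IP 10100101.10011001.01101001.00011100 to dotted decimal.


10100101 = 165
10011001 = 153
01101001 = 105
00011100 = 28
IP: 165.153.105.28


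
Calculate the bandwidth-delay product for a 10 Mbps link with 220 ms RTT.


BDP = bandwidth * RTT
= 10 Mbps * 220 ms
= 10 * 1e6 * 220 / 1000 bits
= 2200000 bits
= 275000 bytes
= 268.5547 KB
BDP = 2200000 bits (275000 bytes)


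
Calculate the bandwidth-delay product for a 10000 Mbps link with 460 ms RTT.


BDP = bandwidth * RTT
= 10000 Mbps * 460 ms
= 10000 * 1e6 * 460 / 1000 bits
= 4600000000 bits
= 575000000 bytes
= 561523.4375 KB
BDP = 4600000000 bits (575000000 bytes)


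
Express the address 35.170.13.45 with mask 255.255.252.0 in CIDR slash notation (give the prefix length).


Binary: 11111111.11111111.11111100.00000000
Count leading 1s
Prefix: /22


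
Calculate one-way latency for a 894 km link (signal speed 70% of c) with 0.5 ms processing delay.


Speed = 0.7 * 3e5 km/s = 210000 km/s
Propagation delay = 894 / 210000 = 0.0043 s = 4.2571 ms
Processing delay = 0.5 ms
Total one-way latency = 4.7571 ms


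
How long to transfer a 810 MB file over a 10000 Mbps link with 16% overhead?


Effective throughput = 10000 * (1 - 16/100) = 8400 Mbps
File size in Mb = 810 * 8 = 6480 Mb
Time = 6480 / 8400
Time = 0.7714 seconds


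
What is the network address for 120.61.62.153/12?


IP:   01111000.00111101.00111110.10011001
Mask: 11111111.11110000.00000000.00000000
AND operation:
Net:  01111000.00110000.00000000.00000000
Network: 120.48.0.0/12


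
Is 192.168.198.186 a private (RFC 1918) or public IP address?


RFC 1918 private ranges:
  10.0.0.0/8 (10.0.0.0 - 10.255.255.255)
  172.16.0.0/12 (172.16.0.0 - 172.31.255.255)
  192.168.0.0/16 (192.168.0.0 - 192.168.255.255)
Private (in 192.168.0.0/16)


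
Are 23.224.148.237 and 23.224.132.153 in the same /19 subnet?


Mask: 255.255.224.0
23.224.148.237 AND mask = 23.224.128.0
23.224.132.153 AND mask = 23.224.128.0
Yes, same subnet (23.224.128.0)


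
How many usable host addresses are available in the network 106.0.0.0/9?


Host bits = 32 - 9 = 23
Total addresses = 2^23 = 8388608
Usable = total - 2 (network and broadcast)
Usable hosts: 8388606


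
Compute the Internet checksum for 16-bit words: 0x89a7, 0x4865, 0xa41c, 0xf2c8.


Sum all words (with carry folding):
+ 0x89a7 = 0x89a7
+ 0x4865 = 0xd20c
+ 0xa41c = 0x7629
+ 0xf2c8 = 0x68f2
One's complement: ~0x68f2
Checksum = 0x970d


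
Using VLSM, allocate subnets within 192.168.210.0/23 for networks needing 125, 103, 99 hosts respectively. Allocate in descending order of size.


125 hosts -> /25 (126 usable): 192.168.210.0/25
103 hosts -> /25 (126 usable): 192.168.210.128/25
99 hosts -> /25 (126 usable): 192.168.211.0/25
Allocation: 192.168.210.0/25 (125 hosts, 126 usable); 192.168.210.128/25 (103 hosts, 126 usable); 192.168.211.0/25 (99 hosts, 126 usable)


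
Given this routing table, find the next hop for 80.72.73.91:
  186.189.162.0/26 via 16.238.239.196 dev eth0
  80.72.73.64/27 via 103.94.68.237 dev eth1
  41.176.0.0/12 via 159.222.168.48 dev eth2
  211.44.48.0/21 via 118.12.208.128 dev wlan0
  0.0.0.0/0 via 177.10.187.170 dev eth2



Longest prefix match for 80.72.73.91:
  /26 186.189.162.0: no
  /27 80.72.73.64: MATCH
  /12 41.176.0.0: no
  /21 211.44.48.0: no
  /0 0.0.0.0: MATCH
Selected: next-hop 103.94.68.237 via eth1 (matched /27)


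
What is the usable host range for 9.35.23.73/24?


Network: 9.35.23.0
Broadcast: 9.35.23.255
First usable = network + 1
Last usable = broadcast - 1
Range: 9.35.23.1 to 9.35.23.254


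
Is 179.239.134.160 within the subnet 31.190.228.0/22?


Subnet network: 31.190.228.0
Test IP AND mask: 179.239.132.0
No, 179.239.134.160 is not in 31.190.228.0/22


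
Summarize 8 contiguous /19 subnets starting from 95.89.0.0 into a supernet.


Original prefix: /19
Number of subnets: 8 = 2^3
New prefix = 19 - 3 = 16
Supernet: 95.89.0.0/16


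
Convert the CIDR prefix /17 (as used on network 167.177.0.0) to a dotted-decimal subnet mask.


/17 means 17 network bits, 15 host bits
Binary: 11111111111111111000000000000000
Mask: 255.255.128.0


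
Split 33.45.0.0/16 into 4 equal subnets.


New prefix = 16 + 2 = 18
Each subnet has 16384 addresses
  33.45.0.0/18
  33.45.64.0/18
  33.45.128.0/18
  33.45.192.0/18
Subnets: 33.45.0.0/18, 33.45.64.0/18, 33.45.128.0/18, 33.45.192.0/18


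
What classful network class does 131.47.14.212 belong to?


First octet: 131
Binary: 10000011
10xxxxxx -> Class B (128-191)
Class B, default mask 255.255.0.0 (/16)


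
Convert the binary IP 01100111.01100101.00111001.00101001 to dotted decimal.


01100111 = 103
01100101 = 101
00111001 = 57
00101001 = 41
IP: 103.101.57.41


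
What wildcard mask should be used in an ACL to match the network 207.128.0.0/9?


Subnet mask: 255.128.0.0
Wildcard = 255.255.255.255 - subnet mask
255 - 255 = 0
255 - 128 = 127
255 - 0 = 255
255 - 0 = 255
Wildcard: 0.127.255.255


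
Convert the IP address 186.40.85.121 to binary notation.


186 = 10111010
40 = 00101000
85 = 01010101
121 = 01111001
Binary: 10111010.00101000.01010101.01111001


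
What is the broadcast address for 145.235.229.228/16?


Network: 145.235.0.0/16
Host bits = 16
Set all host bits to 1:
Broadcast: 145.235.255.255


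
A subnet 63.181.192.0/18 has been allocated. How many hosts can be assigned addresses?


Host bits = 32 - 18 = 14
Total addresses = 2^14 = 16384
Usable = total - 2 (network and broadcast)
Usable hosts: 16382


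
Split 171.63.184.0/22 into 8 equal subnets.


New prefix = 22 + 3 = 25
Each subnet has 128 addresses
  171.63.184.0/25
  171.63.184.128/25
  171.63.185.0/25
  171.63.185.128/25
  171.63.186.0/25
  171.63.186.128/25
  171.63.187.0/25
  171.63.187.128/25
Subnets: 171.63.184.0/25, 171.63.184.128/25, 171.63.185.0/25, 171.63.185.128/25, 171.63.186.0/25, 171.63.186.128/25, 171.63.187.0/25, 171.63.187.128/25


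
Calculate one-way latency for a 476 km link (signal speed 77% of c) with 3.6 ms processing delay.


Speed = 0.77 * 3e5 km/s = 231000 km/s
Propagation delay = 476 / 231000 = 0.0021 s = 2.0606 ms
Processing delay = 3.6 ms
Total one-way latency = 5.6606 ms


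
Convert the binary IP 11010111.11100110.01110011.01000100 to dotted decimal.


11010111 = 215
11100110 = 230
01110011 = 115
01000100 = 68
IP: 215.230.115.68


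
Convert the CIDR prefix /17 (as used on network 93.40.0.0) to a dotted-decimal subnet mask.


/17 means 17 network bits, 15 host bits
Binary: 11111111111111111000000000000000
Mask: 255.255.128.0


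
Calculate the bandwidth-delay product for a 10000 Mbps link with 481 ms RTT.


BDP = bandwidth * RTT
= 10000 Mbps * 481 ms
= 10000 * 1e6 * 481 / 1000 bits
= 4810000000 bits
= 601250000 bytes
= 587158.2031 KB
BDP = 4810000000 bits (601250000 bytes)


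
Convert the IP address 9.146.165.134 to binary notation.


9 = 00001001
146 = 10010010
165 = 10100101
134 = 10000110
Binary: 00001001.10010010.10100101.10000110


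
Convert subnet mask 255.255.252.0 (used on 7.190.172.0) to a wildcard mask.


Subnet mask: 255.255.252.0
Wildcard = 255.255.255.255 - subnet mask
255 - 255 = 0
255 - 255 = 0
255 - 252 = 3
255 - 0 = 255
Wildcard: 0.0.3.255


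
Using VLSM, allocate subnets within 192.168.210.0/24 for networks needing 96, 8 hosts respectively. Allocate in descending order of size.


96 hosts -> /25 (126 usable): 192.168.210.0/25
8 hosts -> /28 (14 usable): 192.168.210.128/28
Allocation: 192.168.210.0/25 (96 hosts, 126 usable); 192.168.210.128/28 (8 hosts, 14 usable)


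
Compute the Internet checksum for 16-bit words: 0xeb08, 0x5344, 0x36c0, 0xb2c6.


Sum all words (with carry folding):
+ 0xeb08 = 0xeb08
+ 0x5344 = 0x3e4d
+ 0x36c0 = 0x750d
+ 0xb2c6 = 0x27d4
One's complement: ~0x27d4
Checksum = 0xd82b


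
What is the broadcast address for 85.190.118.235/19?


Network: 85.190.96.0/19
Host bits = 13
Set all host bits to 1:
Broadcast: 85.190.127.255


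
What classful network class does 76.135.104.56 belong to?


First octet: 76
Binary: 01001100
0xxxxxxx -> Class A (1-126)
Class A, default mask 255.0.0.0 (/8)


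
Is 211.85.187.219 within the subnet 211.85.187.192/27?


Subnet network: 211.85.187.192
Test IP AND mask: 211.85.187.192
Yes, 211.85.187.219 is in 211.85.187.192/27


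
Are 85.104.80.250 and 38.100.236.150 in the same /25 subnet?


Mask: 255.255.255.128
85.104.80.250 AND mask = 85.104.80.128
38.100.236.150 AND mask = 38.100.236.128
No, different subnets (85.104.80.128 vs 38.100.236.128)


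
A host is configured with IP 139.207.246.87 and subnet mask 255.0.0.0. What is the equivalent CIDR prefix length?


Binary: 11111111.00000000.00000000.00000000
Count leading 1s
Prefix: /8


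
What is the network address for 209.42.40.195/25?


IP:   11010001.00101010.00101000.11000011
Mask: 11111111.11111111.11111111.10000000
AND operation:
Net:  11010001.00101010.00101000.10000000
Network: 209.42.40.128/25


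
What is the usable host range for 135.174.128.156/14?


Network: 135.172.0.0
Broadcast: 135.175.255.255
First usable = network + 1
Last usable = broadcast - 1
Range: 135.172.0.1 to 135.175.255.254


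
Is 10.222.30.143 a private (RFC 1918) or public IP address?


RFC 1918 private ranges:
  10.0.0.0/8 (10.0.0.0 - 10.255.255.255)
  172.16.0.0/12 (172.16.0.0 - 172.31.255.255)
  192.168.0.0/16 (192.168.0.0 - 192.168.255.255)
Private (in 10.0.0.0/8)


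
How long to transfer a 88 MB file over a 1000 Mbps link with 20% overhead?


Effective throughput = 1000 * (1 - 20/100) = 800 Mbps
File size in Mb = 88 * 8 = 704 Mb
Time = 704 / 800
Time = 0.88 seconds


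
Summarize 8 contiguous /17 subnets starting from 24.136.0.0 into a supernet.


Original prefix: /17
Number of subnets: 8 = 2^3
New prefix = 17 - 3 = 14
Supernet: 24.136.0.0/14


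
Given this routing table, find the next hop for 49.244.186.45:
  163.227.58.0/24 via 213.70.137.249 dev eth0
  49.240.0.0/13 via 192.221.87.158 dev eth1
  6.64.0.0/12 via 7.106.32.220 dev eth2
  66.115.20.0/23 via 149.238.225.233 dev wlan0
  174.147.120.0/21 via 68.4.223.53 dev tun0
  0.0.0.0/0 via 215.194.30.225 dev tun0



Longest prefix match for 49.244.186.45:
  /24 163.227.58.0: no
  /13 49.240.0.0: MATCH
  /12 6.64.0.0: no
  /23 66.115.20.0: no
  /21 174.147.120.0: no
  /0 0.0.0.0: MATCH
Selected: next-hop 192.221.87.158 via eth1 (matched /13)


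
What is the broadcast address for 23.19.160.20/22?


Network: 23.19.160.0/22
Host bits = 10
Set all host bits to 1:
Broadcast: 23.19.163.255


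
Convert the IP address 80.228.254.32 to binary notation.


80 = 01010000
228 = 11100100
254 = 11111110
32 = 00100000
Binary: 01010000.11100100.11111110.00100000


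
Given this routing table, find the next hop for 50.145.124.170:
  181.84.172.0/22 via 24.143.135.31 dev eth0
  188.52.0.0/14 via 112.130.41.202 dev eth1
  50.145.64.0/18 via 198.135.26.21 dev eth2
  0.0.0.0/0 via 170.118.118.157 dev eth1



Longest prefix match for 50.145.124.170:
  /22 181.84.172.0: no
  /14 188.52.0.0: no
  /18 50.145.64.0: MATCH
  /0 0.0.0.0: MATCH
Selected: next-hop 198.135.26.21 via eth2 (matched /18)


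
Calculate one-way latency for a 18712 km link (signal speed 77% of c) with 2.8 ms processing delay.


Speed = 0.77 * 3e5 km/s = 231000 km/s
Propagation delay = 18712 / 231000 = 0.081 s = 81.0043 ms
Processing delay = 2.8 ms
Total one-way latency = 83.8043 ms


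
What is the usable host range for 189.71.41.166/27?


Network: 189.71.41.160
Broadcast: 189.71.41.191
First usable = network + 1
Last usable = broadcast - 1
Range: 189.71.41.161 to 189.71.41.190


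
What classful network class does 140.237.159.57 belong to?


First octet: 140
Binary: 10001100
10xxxxxx -> Class B (128-191)
Class B, default mask 255.255.0.0 (/16)


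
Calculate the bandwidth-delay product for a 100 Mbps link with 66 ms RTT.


BDP = bandwidth * RTT
= 100 Mbps * 66 ms
= 100 * 1e6 * 66 / 1000 bits
= 6600000 bits
= 825000 bytes
= 805.6641 KB
BDP = 6600000 bits (825000 bytes)


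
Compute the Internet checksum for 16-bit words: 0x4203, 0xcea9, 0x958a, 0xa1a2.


Sum all words (with carry folding):
+ 0x4203 = 0x4203
+ 0xcea9 = 0x10ad
+ 0x958a = 0xa637
+ 0xa1a2 = 0x47da
One's complement: ~0x47da
Checksum = 0xb825


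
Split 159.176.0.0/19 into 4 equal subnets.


New prefix = 19 + 2 = 21
Each subnet has 2048 addresses
  159.176.0.0/21
  159.176.8.0/21
  159.176.16.0/21
  159.176.24.0/21
Subnets: 159.176.0.0/21, 159.176.8.0/21, 159.176.16.0/21, 159.176.24.0/21


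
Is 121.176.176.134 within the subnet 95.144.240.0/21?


Subnet network: 95.144.240.0
Test IP AND mask: 121.176.176.0
No, 121.176.176.134 is not in 95.144.240.0/21


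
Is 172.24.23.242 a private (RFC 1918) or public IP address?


RFC 1918 private ranges:
  10.0.0.0/8 (10.0.0.0 - 10.255.255.255)
  172.16.0.0/12 (172.16.0.0 - 172.31.255.255)
  192.168.0.0/16 (192.168.0.0 - 192.168.255.255)
Private (in 172.16.0.0/12)


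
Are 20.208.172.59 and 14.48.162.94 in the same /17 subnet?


Mask: 255.255.128.0
20.208.172.59 AND mask = 20.208.128.0
14.48.162.94 AND mask = 14.48.128.0
No, different subnets (20.208.128.0 vs 14.48.128.0)


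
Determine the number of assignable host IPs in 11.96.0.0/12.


Host bits = 32 - 12 = 20
Total addresses = 2^20 = 1048576
Usable = total - 2 (network and broadcast)
Usable hosts: 1048574


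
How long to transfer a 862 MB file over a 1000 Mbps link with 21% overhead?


Effective throughput = 1000 * (1 - 21/100) = 790 Mbps
File size in Mb = 862 * 8 = 6896 Mb
Time = 6896 / 790
Time = 8.7291 seconds


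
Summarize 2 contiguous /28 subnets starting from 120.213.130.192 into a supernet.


Original prefix: /28
Number of subnets: 2 = 2^1
New prefix = 28 - 1 = 27
Supernet: 120.213.130.192/27


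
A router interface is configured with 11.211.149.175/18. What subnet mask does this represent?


/18 means 18 network bits, 14 host bits
Binary: 11111111111111111100000000000000
Mask: 255.255.192.0


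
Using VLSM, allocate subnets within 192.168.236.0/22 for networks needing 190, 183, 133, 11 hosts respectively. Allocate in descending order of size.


190 hosts -> /24 (254 usable): 192.168.236.0/24
183 hosts -> /24 (254 usable): 192.168.237.0/24
133 hosts -> /24 (254 usable): 192.168.238.0/24
11 hosts -> /28 (14 usable): 192.168.239.0/28
Allocation: 192.168.236.0/24 (190 hosts, 254 usable); 192.168.237.0/24 (183 hosts, 254 usable); 192.168.238.0/24 (133 hosts, 254 usable); 192.168.239.0/28 (11 hosts, 14 usable)


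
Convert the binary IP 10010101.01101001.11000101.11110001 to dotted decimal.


10010101 = 149
01101001 = 105
11000101 = 197
11110001 = 241
IP: 149.105.197.241


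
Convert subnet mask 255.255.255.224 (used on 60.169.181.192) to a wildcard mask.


Subnet mask: 255.255.255.224
Wildcard = 255.255.255.255 - subnet mask
255 - 255 = 0
255 - 255 = 0
255 - 255 = 0
255 - 224 = 31
Wildcard: 0.0.0.31


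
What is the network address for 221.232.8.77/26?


IP:   11011101.11101000.00001000.01001101
Mask: 11111111.11111111.11111111.11000000
AND operation:
Net:  11011101.11101000.00001000.01000000
Network: 221.232.8.64/26


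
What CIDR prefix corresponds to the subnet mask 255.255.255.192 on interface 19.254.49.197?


Binary: 11111111.11111111.11111111.11000000
Count leading 1s
Prefix: /26


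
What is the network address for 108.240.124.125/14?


IP:   01101100.11110000.01111100.01111101
Mask: 11111111.11111100.00000000.00000000
AND operation:
Net:  01101100.11110000.00000000.00000000
Network: 108.240.0.0/14


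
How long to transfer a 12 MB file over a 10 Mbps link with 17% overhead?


Effective throughput = 10 * (1 - 17/100) = 8.3 Mbps
File size in Mb = 12 * 8 = 96 Mb
Time = 96 / 8.3
Time = 11.5663 seconds


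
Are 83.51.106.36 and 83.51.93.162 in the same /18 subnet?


Mask: 255.255.192.0
83.51.106.36 AND mask = 83.51.64.0
83.51.93.162 AND mask = 83.51.64.0
Yes, same subnet (83.51.64.0)


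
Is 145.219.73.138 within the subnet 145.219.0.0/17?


Subnet network: 145.219.0.0
Test IP AND mask: 145.219.0.0
Yes, 145.219.73.138 is in 145.219.0.0/17


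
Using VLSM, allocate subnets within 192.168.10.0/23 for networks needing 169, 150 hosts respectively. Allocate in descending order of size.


169 hosts -> /24 (254 usable): 192.168.10.0/24
150 hosts -> /24 (254 usable): 192.168.11.0/24
Allocation: 192.168.10.0/24 (169 hosts, 254 usable); 192.168.11.0/24 (150 hosts, 254 usable)


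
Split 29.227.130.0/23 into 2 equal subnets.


New prefix = 23 + 1 = 24
Each subnet has 256 addresses
  29.227.130.0/24
  29.227.131.0/24
Subnets: 29.227.130.0/24, 29.227.131.0/24


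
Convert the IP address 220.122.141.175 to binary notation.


220 = 11011100
122 = 01111010
141 = 10001101
175 = 10101111
Binary: 11011100.01111010.10001101.10101111


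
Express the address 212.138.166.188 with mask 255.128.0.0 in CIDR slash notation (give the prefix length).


Binary: 11111111.10000000.00000000.00000000
Count leading 1s
Prefix: /9


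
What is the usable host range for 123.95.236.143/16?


Network: 123.95.0.0
Broadcast: 123.95.255.255
First usable = network + 1
Last usable = broadcast - 1
Range: 123.95.0.1 to 123.95.255.254


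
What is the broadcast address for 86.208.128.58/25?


Network: 86.208.128.0/25
Host bits = 7
Set all host bits to 1:
Broadcast: 86.208.128.127


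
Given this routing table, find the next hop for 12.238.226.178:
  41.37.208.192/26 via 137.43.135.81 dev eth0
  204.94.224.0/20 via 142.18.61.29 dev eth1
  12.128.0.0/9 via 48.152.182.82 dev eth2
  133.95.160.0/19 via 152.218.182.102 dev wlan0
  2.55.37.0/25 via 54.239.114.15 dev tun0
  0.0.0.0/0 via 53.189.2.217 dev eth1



Longest prefix match for 12.238.226.178:
  /26 41.37.208.192: no
  /20 204.94.224.0: no
  /9 12.128.0.0: MATCH
  /19 133.95.160.0: no
  /25 2.55.37.0: no
  /0 0.0.0.0: MATCH
Selected: next-hop 48.152.182.82 via eth2 (matched /9)


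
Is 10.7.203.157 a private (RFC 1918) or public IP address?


RFC 1918 private ranges:
  10.0.0.0/8 (10.0.0.0 - 10.255.255.255)
  172.16.0.0/12 (172.16.0.0 - 172.31.255.255)
  192.168.0.0/16 (192.168.0.0 - 192.168.255.255)
Private (in 10.0.0.0/8)


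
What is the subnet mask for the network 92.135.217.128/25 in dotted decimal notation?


/25 means 25 network bits, 7 host bits
Binary: 11111111111111111111111110000000
Mask: 255.255.255.128


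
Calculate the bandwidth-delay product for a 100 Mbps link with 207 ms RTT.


BDP = bandwidth * RTT
= 100 Mbps * 207 ms
= 100 * 1e6 * 207 / 1000 bits
= 20700000 bits
= 2587500 bytes
= 2526.8555 KB
BDP = 20700000 bits (2587500 bytes)


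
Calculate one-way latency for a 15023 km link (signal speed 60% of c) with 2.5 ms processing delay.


Speed = 0.6 * 3e5 km/s = 180000 km/s
Propagation delay = 15023 / 180000 = 0.0835 s = 83.4611 ms
Processing delay = 2.5 ms
Total one-way latency = 85.9611 ms


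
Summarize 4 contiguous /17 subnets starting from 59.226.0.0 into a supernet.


Original prefix: /17
Number of subnets: 4 = 2^2
New prefix = 17 - 2 = 15
Supernet: 59.226.0.0/15


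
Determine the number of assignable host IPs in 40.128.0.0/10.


Host bits = 32 - 10 = 22
Total addresses = 2^22 = 4194304
Usable = total - 2 (network and broadcast)
Usable hosts: 4194302


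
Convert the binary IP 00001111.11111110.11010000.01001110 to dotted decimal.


00001111 = 15
11111110 = 254
11010000 = 208
01001110 = 78
IP: 15.254.208.78


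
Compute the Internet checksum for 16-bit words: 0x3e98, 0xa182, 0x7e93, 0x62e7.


Sum all words (with carry folding):
+ 0x3e98 = 0x3e98
+ 0xa182 = 0xe01a
+ 0x7e93 = 0x5eae
+ 0x62e7 = 0xc195
One's complement: ~0xc195
Checksum = 0x3e6a


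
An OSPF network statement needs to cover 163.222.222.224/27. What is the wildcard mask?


Subnet mask: 255.255.255.224
Wildcard = 255.255.255.255 - subnet mask
255 - 255 = 0
255 - 255 = 0
255 - 255 = 0
255 - 224 = 31
Wildcard: 0.0.0.31


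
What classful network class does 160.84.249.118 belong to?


First octet: 160
Binary: 10100000
10xxxxxx -> Class B (128-191)
Class B, default mask 255.255.0.0 (/16)


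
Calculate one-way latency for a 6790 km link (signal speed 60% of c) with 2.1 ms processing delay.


Speed = 0.6 * 3e5 km/s = 180000 km/s
Propagation delay = 6790 / 180000 = 0.0377 s = 37.7222 ms
Processing delay = 2.1 ms
Total one-way latency = 39.8222 ms


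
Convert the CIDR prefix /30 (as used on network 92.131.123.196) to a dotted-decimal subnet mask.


/30 means 30 network bits, 2 host bits
Binary: 11111111111111111111111111111100
Mask: 255.255.255.252


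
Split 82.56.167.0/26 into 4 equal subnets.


New prefix = 26 + 2 = 28
Each subnet has 16 addresses
  82.56.167.0/28
  82.56.167.16/28
  82.56.167.32/28
  82.56.167.48/28
Subnets: 82.56.167.0/28, 82.56.167.16/28, 82.56.167.32/28, 82.56.167.48/28


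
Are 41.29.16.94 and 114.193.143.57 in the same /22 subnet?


Mask: 255.255.252.0
41.29.16.94 AND mask = 41.29.16.0
114.193.143.57 AND mask = 114.193.140.0
No, different subnets (41.29.16.0 vs 114.193.140.0)


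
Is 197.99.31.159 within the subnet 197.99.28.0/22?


Subnet network: 197.99.28.0
Test IP AND mask: 197.99.28.0
Yes, 197.99.31.159 is in 197.99.28.0/22
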